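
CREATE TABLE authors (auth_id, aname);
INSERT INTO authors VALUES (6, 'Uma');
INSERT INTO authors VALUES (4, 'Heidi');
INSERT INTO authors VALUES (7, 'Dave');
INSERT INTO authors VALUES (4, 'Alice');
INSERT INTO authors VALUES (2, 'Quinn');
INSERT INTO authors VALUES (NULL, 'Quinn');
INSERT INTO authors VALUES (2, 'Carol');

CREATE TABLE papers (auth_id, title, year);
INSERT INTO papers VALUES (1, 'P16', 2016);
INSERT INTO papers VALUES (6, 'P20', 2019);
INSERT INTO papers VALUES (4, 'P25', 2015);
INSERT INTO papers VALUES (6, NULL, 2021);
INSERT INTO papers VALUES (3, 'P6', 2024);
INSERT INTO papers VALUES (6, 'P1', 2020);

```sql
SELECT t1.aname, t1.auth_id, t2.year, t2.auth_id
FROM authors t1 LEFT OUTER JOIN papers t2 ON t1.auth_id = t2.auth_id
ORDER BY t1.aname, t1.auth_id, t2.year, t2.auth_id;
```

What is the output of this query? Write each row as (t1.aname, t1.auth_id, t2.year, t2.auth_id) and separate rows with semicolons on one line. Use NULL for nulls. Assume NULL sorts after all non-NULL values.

LEFT JOIN keeps every row from `authors`; unmatched rows get NULL for `papers`'s columns.
Matching on t1.auth_id = t2.auth_id. A NULL in a compared column never satisfies the condition.
Matched pairs: 5; unmatched t1 rows kept: 4.

(Alice, 4, 2015, 4); (Carol, 2, NULL, NULL); (Dave, 7, NULL, NULL); (Heidi, 4, 2015, 4); (Quinn, 2, NULL, NULL); (Quinn, NULL, NULL, NULL); (Uma, 6, 2019, 6); (Uma, 6, 2020, 6); (Uma, 6, 2021, 6)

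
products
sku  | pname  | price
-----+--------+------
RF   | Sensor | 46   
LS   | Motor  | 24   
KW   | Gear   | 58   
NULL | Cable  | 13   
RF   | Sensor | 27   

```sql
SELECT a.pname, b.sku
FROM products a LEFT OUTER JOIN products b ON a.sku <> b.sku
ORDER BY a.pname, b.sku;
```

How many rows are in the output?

11

LEFT JOIN keeps every row from `products a`; unmatched rows get NULL for `products b`'s columns.
Matching on a.sku <> b.sku. A NULL in a compared column never satisfies the condition.
- a[0] sku=RF → 2 match(es) in b → 2 row(s).
- a[1] sku=LS → 3 match(es) in b → 3 row(s).
- a[2] sku=KW → 3 match(es) in b → 3 row(s).
- a[3] sku=NULL → no match; kept with NULLs on the b side.
- a[4] sku=RF → 2 match(es) in b → 2 row(s).
Total: 10 matched + 1 padded = 11 rows.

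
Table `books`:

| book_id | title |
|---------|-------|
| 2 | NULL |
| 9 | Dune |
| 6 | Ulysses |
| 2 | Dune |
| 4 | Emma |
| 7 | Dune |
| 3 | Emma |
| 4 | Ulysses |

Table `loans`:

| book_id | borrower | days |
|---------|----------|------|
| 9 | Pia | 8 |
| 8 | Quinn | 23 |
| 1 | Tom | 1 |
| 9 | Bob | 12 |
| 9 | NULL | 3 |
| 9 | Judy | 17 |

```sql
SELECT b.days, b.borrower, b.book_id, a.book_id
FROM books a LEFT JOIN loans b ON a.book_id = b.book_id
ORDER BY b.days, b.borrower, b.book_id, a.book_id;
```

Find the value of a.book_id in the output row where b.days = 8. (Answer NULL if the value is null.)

LEFT JOIN keeps every row from `books`; unmatched rows get NULL for `loans`'s columns.
Matching on a.book_id = b.book_id.
Matched pairs: 4; unmatched a rows kept: 7.

9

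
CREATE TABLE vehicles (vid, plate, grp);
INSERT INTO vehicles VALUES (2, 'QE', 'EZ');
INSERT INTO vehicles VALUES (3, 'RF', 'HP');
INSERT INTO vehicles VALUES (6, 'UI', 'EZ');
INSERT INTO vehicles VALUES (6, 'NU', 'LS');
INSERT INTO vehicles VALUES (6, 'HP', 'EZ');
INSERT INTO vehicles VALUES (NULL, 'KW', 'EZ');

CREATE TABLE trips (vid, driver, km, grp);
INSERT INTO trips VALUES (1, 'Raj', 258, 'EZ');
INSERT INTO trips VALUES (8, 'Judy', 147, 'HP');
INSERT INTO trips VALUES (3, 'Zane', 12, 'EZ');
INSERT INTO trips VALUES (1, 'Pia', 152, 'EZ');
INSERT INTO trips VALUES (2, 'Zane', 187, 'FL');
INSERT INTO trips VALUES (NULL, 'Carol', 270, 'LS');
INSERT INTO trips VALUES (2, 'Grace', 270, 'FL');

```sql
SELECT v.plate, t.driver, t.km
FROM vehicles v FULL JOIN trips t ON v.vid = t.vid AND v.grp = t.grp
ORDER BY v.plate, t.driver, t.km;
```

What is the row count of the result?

13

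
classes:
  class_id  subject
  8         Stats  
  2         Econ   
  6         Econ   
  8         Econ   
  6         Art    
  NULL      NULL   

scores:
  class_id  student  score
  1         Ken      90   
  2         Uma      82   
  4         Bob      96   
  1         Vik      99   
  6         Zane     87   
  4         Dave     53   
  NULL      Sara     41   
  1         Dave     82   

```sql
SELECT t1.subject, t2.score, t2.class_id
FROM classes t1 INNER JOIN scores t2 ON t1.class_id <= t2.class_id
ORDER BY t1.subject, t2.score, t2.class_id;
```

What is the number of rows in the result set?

INNER JOIN keeps only pairs where the ON condition holds.
Matching on t1.class_id <= t2.class_id. A NULL in a compared column never satisfies the condition.
Matched pairs: 6.
Total: 6 rows.

6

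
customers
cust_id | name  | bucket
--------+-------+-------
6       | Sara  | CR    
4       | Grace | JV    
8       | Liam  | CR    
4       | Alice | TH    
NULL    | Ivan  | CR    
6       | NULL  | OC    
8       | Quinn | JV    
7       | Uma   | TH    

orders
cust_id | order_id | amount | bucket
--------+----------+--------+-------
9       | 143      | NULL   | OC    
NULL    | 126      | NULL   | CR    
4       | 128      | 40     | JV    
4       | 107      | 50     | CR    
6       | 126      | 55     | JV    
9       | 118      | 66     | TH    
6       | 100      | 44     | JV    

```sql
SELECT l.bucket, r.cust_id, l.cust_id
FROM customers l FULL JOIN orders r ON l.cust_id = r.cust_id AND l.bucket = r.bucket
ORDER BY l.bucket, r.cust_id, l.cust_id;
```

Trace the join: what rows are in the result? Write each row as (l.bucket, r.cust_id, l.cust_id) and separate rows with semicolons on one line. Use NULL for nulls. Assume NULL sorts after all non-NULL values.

(CR, NULL, 6); (CR, NULL, 8); (CR, NULL, NULL); (JV, 4, 4); (JV, NULL, 8); (OC, NULL, 6); (TH, NULL, 4); (TH, NULL, 7); (NULL, 4, NULL); (NULL, 6, NULL); (NULL, 6, NULL); (NULL, 9, NULL); (NULL, 9, NULL); (NULL, NULL, NULL)

FULL OUTER JOIN keeps every row from both sides; unmatched rows get NULL for the other side's columns.
Matching on l.cust_id = r.cust_id AND l.bucket = r.bucket. A NULL in a compared column never satisfies the condition.
Matched pairs: 1; unmatched l rows kept: 7; unmatched r rows kept: 6.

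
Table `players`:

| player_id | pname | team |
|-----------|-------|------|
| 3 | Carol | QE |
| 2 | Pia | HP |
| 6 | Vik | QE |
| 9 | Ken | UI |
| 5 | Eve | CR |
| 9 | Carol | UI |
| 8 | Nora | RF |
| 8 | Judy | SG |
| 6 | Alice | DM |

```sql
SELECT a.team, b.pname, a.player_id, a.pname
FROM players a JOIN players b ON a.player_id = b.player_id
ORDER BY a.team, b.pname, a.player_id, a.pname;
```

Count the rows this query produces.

15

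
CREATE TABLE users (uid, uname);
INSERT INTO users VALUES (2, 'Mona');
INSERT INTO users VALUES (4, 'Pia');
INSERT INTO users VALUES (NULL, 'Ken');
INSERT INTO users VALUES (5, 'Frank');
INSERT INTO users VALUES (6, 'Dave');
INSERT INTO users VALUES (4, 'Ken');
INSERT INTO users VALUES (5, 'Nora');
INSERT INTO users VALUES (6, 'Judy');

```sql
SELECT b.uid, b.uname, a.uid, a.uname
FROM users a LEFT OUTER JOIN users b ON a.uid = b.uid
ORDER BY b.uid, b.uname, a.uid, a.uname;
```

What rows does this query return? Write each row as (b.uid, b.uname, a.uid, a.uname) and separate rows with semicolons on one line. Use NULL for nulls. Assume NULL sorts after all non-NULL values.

(2, Mona, 2, Mona); (4, Ken, 4, Ken); (4, Ken, 4, Pia); (4, Pia, 4, Ken); (4, Pia, 4, Pia); (5, Frank, 5, Frank); (5, Frank, 5, Nora); (5, Nora, 5, Frank); (5, Nora, 5, Nora); (6, Dave, 6, Dave); (6, Dave, 6, Judy); (6, Judy, 6, Dave); (6, Judy, 6, Judy); (NULL, NULL, NULL, Ken)

LEFT JOIN keeps every row from `users a`; unmatched rows get NULL for `users b`'s columns.
Matching on a.uid = b.uid. A NULL in a compared column never satisfies the condition.
- a[0] uid=2 → 1 match(es) in b → 1 row(s).
- a[1] uid=4 → 2 match(es) in b → 2 row(s).
- a[2] uid=NULL → no match; kept with NULLs on the b side.
- a[3] uid=5 → 2 match(es) in b → 2 row(s).
- a[4] uid=6 → 2 match(es) in b → 2 row(s).
- a[5] uid=4 → 2 match(es) in b → 2 row(s).
- a[6] uid=5 → 2 match(es) in b → 2 row(s).
- a[7] uid=6 → 2 match(es) in b → 2 row(s).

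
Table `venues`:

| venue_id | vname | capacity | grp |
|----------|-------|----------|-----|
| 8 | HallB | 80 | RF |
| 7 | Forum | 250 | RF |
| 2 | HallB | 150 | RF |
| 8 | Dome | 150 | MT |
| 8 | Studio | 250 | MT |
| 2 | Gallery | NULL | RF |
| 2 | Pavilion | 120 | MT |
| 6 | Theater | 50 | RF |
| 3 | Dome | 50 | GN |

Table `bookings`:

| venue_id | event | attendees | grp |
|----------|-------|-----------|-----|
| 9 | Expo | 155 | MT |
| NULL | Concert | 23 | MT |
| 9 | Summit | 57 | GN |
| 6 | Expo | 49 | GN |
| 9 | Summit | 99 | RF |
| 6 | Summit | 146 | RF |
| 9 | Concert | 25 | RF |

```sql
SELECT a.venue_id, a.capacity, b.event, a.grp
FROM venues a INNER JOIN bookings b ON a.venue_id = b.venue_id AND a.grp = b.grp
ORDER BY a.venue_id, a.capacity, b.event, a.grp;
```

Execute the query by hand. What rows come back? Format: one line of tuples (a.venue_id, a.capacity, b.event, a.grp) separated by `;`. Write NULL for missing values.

(6, 50, Summit, RF)

INNER JOIN keeps only pairs where the ON condition holds.
Matching on a.venue_id = b.venue_id AND a.grp = b.grp. A NULL in a compared column never satisfies the condition.
- a row (venue_id=8, grp=RF): no match → dropped.
- a row (venue_id=7, grp=RF): no match → dropped.
- a row (venue_id=2, grp=RF): no match → dropped.
- a row (venue_id=8, grp=MT): no match → dropped.
- a row (venue_id=8, grp=MT): no match → dropped.
- a row (venue_id=2, grp=RF): no match → dropped.
- a row (venue_id=2, grp=MT): no match → dropped.
- a row (venue_id=6, grp=RF): matches 1 b row(s) → 1 output row(s).
- a row (venue_id=3, grp=GN): no match → dropped.
After projecting and ordering:
a.venue_id | a.capacity | b.event | a.grp
6 | 50 | Summit | RF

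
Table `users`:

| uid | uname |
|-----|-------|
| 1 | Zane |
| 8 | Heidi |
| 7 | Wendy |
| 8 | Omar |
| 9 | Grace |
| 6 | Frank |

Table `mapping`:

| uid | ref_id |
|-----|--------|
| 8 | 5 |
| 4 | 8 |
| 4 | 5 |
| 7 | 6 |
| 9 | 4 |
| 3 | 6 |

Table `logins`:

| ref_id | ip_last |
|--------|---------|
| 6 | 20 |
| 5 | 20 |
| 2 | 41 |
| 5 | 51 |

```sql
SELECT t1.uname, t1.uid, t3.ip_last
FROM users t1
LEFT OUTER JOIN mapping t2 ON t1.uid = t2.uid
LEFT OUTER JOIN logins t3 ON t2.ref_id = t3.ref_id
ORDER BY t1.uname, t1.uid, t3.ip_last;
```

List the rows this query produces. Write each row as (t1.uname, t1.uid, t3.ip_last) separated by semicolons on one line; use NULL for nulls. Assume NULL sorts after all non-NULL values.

(Frank, 6, NULL); (Grace, 9, NULL); (Heidi, 8, 20); (Heidi, 8, 51); (Omar, 8, 20); (Omar, 8, 51); (Wendy, 7, 20); (Zane, 1, NULL)

Step 1 — t1 LEFT JOIN t2 on uid → 6 row(s).
Then LEFT JOIN `logins t3` on ref_id: each of those 6 rows is kept; rows whose t2.ref_id has no match in t3 get NULL for t3's columns.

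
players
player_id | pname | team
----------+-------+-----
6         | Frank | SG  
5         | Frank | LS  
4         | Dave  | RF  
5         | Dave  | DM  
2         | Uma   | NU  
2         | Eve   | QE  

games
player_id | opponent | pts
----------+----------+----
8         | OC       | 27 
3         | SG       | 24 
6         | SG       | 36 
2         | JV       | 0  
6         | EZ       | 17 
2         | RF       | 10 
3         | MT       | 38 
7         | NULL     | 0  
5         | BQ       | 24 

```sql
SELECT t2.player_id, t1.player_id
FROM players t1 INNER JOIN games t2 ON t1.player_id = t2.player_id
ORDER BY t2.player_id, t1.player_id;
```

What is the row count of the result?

8

INNER JOIN keeps only pairs where the ON condition holds.
Matching on t1.player_id = t2.player_id.
Matched pairs: 8.
Total: 8 rows.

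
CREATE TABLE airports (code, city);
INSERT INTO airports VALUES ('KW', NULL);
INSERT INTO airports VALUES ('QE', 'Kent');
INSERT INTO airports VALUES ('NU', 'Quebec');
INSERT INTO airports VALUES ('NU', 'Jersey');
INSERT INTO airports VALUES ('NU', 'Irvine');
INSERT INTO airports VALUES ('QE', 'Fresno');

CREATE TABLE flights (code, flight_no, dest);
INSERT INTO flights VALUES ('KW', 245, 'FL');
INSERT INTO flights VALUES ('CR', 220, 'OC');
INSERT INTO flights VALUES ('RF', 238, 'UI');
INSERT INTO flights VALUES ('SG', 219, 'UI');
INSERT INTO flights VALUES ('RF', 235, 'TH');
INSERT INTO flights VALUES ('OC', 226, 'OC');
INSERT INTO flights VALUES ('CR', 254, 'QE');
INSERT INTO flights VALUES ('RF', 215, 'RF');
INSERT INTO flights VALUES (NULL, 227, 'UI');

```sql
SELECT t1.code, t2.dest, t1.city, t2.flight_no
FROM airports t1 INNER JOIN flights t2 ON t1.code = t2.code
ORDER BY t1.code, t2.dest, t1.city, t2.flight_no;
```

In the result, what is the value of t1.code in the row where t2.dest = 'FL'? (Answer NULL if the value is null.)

INNER JOIN keeps only pairs where the ON condition holds.
Matching on t1.code = t2.code. A NULL in a compared column never satisfies the condition.
Matched pairs: 1.

KW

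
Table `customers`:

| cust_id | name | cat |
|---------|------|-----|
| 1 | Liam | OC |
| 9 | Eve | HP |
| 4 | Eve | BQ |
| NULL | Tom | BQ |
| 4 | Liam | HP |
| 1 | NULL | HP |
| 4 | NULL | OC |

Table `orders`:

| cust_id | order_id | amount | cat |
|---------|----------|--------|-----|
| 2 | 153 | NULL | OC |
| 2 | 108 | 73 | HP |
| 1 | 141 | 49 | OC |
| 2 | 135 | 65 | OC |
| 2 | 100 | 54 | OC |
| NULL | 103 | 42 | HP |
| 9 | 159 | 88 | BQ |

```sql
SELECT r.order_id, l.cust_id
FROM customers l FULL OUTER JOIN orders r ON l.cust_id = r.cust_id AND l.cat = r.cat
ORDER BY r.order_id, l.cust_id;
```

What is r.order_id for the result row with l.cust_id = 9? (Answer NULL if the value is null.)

FULL OUTER JOIN keeps every row from both sides; unmatched rows get NULL for the other side's columns.
Matching on l.cust_id = r.cust_id AND l.cat = r.cat. A NULL in a compared column never satisfies the condition.
- l row (cust_id=1, cat=OC): matches 1 r row(s) → 1 output row(s).
- l row (cust_id=9, cat=HP): no match → kept, r columns NULL.
- l row (cust_id=4, cat=BQ): no match → kept, r columns NULL.
- l row (cust_id=NULL, cat=BQ): no match → kept, r columns NULL.
- l row (cust_id=4, cat=HP): no match → kept, r columns NULL.
- l row (cust_id=1, cat=HP): no match → kept, r columns NULL.
- l row (cust_id=4, cat=OC): no match → kept, r columns NULL.
- plus 6 unmatched r row(s), each kept with NULL l columns.

NULL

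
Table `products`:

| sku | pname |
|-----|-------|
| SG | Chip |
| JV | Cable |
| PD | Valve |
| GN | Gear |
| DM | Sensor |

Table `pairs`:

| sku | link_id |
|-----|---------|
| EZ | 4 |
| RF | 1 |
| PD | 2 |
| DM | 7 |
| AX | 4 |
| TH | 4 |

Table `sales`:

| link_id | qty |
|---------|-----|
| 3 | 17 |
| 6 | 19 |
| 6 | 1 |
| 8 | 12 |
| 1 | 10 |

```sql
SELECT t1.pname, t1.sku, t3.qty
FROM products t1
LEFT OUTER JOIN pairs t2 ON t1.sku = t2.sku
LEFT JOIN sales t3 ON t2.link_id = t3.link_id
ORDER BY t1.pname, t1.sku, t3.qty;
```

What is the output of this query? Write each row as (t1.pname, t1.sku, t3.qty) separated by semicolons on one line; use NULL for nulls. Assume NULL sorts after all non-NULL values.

(Cable, JV, NULL); (Chip, SG, NULL); (Gear, GN, NULL); (Sensor, DM, NULL); (Valve, PD, NULL)

Step 1 — t1 LEFT JOIN t2 on sku → 5 row(s).
Then LEFT JOIN `sales t3` on link_id: each of those 5 rows is kept; rows whose t2.link_id has no match in t3 get NULL for t3's columns.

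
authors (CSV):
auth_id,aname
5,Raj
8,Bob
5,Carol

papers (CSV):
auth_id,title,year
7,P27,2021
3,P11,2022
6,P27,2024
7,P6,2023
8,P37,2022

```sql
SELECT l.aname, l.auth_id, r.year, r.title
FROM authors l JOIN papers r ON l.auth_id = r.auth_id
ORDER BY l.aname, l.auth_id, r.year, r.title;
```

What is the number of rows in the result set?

1

INNER JOIN keeps only pairs where the ON condition holds.
Matching on l.auth_id = r.auth_id.
- l row (auth_id=5): no match → dropped.
- l row (auth_id=8): matches 1 r row(s) → 1 output row(s).
- l row (auth_id=5): no match → dropped.
Total: 1 rows.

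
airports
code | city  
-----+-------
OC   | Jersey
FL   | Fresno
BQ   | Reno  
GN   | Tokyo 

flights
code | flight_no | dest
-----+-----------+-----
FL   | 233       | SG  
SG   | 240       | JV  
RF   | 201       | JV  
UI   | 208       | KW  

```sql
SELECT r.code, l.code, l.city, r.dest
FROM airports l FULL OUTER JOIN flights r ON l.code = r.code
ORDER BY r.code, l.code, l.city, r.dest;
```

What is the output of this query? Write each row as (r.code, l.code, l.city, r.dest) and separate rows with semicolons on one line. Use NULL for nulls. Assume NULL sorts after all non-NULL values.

(FL, FL, Fresno, SG); (RF, NULL, NULL, JV); (SG, NULL, NULL, JV); (UI, NULL, NULL, KW); (NULL, BQ, Reno, NULL); (NULL, GN, Tokyo, NULL); (NULL, OC, Jersey, NULL)

FULL OUTER JOIN keeps every row from both sides; unmatched rows get NULL for the other side's columns.
Matching on l.code = r.code.
- l[0] code=OC → no match; kept with NULLs on the r side.
- l[1] code=FL → 1 match(es) in r → 1 row(s).
- l[2] code=BQ → no match; kept with NULLs on the r side.
- l[3] code=GN → no match; kept with NULLs on the r side.
- 3 row(s) from r found no l partner → padded with NULL.
After projecting and ordering:
r.code | l.code | l.city | r.dest
FL | FL | Fresno | SG
RF | NULL | NULL | JV
SG | NULL | NULL | JV
UI | NULL | NULL | KW
NULL | BQ | Reno | NULL
NULL | GN | Tokyo | NULL
NULL | OC | Jersey | NULL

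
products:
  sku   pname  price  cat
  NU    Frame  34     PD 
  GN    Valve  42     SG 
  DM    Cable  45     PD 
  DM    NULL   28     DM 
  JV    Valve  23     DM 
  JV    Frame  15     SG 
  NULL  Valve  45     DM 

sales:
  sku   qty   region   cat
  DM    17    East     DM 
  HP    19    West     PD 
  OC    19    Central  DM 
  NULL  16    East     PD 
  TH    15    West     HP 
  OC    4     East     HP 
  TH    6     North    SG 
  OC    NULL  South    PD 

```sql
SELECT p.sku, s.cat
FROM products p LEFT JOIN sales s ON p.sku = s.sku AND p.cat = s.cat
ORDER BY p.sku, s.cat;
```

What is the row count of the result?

LEFT JOIN keeps every row from `products`; unmatched rows get NULL for `sales`'s columns.
Matching on p.sku = s.sku AND p.cat = s.cat. A NULL in a compared column never satisfies the condition.
- p[0] sku=NU, cat=PD → no match; kept with NULLs on the s side.
- p[1] sku=GN, cat=SG → no match; kept with NULLs on the s side.
- p[2] sku=DM, cat=PD → no match; kept with NULLs on the s side.
- p[3] sku=DM, cat=DM → 1 match(es) in s → 1 row(s).
- p[4] sku=JV, cat=DM → no match; kept with NULLs on the s side.
- p[5] sku=JV, cat=SG → no match; kept with NULLs on the s side.
- p[6] sku=NULL, cat=DM → no match; kept with NULLs on the s side.
Total: 1 matched + 6 padded = 7 rows.

7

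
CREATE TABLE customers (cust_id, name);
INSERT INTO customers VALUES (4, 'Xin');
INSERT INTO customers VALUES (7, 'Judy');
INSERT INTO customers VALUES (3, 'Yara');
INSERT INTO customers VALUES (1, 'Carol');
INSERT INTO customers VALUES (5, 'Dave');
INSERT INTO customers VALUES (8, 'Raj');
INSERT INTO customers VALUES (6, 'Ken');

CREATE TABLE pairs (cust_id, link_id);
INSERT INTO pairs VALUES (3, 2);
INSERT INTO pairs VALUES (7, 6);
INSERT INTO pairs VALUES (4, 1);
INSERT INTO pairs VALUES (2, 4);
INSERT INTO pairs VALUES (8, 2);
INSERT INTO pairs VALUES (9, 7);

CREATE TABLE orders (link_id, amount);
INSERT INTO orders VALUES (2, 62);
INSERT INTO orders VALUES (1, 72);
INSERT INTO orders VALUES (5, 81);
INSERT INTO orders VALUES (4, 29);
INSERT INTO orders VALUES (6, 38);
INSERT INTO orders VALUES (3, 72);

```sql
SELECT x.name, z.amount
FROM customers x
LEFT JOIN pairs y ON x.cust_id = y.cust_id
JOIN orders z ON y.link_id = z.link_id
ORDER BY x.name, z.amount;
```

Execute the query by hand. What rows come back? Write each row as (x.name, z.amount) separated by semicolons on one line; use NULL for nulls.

(Judy, 38); (Raj, 62); (Xin, 72); (Yara, 62)

Joins associate left-to-right: customers LEFT JOIN pairs on cust_id gives 7 intermediate row(s).
Then INNER JOIN `orders z` on link_id: keep only rows whose y.link_id appears in z.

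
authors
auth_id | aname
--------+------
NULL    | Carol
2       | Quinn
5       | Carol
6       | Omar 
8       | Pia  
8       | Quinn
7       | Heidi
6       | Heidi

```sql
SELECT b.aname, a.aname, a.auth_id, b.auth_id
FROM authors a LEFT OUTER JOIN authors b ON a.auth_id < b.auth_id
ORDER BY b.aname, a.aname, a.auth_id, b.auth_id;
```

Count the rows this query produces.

LEFT JOIN keeps every row from `authors a`; unmatched rows get NULL for `authors b`'s columns.
Matching on a.auth_id < b.auth_id. A NULL in a compared column never satisfies the condition.
- a (auth_id=NULL) has no partner → padded with NULL.
- a (auth_id=2) pairs with 6 row(s) of b.
- a (auth_id=5) pairs with 5 row(s) of b.
- a (auth_id=6) pairs with 3 row(s) of b.
- a (auth_id=8) has no partner → padded with NULL.
- a (auth_id=8) has no partner → padded with NULL.
- a (auth_id=7) pairs with 2 row(s) of b.
- a (auth_id=6) pairs with 3 row(s) of b.
Total: 19 matched + 3 padded = 22 rows.

22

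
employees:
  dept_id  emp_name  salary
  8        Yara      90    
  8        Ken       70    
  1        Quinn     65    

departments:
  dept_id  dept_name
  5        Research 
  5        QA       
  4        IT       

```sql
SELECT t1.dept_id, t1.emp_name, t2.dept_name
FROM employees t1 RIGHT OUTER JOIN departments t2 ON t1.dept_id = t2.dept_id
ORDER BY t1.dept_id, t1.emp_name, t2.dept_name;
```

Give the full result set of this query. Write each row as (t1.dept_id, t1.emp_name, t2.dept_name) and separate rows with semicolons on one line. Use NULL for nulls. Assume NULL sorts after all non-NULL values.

(NULL, NULL, IT); (NULL, NULL, QA); (NULL, NULL, Research)

RIGHT JOIN keeps every row from `departments`; unmatched rows get NULL for `employees`'s columns.
Matching on t1.dept_id = t2.dept_id.
- dept_id=8: no matching t2 row.
- dept_id=8: no matching t2 row.
- dept_id=1: no matching t2 row.
- 3 row(s) from t2 found no t1 partner → padded with NULL.
After projecting and ordering:
t1.dept_id | t1.emp_name | t2.dept_name
NULL | NULL | IT
NULL | NULL | QA
NULL | NULL | Research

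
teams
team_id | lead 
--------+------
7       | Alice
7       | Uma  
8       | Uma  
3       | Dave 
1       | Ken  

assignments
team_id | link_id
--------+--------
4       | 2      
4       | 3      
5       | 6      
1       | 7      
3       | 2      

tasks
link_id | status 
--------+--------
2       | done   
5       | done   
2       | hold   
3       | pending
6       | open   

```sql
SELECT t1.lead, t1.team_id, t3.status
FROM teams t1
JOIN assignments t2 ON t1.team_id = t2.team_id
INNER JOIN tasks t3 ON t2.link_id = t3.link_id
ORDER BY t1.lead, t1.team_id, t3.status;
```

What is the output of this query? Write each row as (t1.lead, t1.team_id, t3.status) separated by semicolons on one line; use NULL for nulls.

Step 1 — t1 INNER JOIN t2 on team_id → 2 row(s).
Then INNER JOIN `tasks t3` on link_id: keep only rows whose t2.link_id appears in t3.

(Dave, 3, done); (Dave, 3, hold)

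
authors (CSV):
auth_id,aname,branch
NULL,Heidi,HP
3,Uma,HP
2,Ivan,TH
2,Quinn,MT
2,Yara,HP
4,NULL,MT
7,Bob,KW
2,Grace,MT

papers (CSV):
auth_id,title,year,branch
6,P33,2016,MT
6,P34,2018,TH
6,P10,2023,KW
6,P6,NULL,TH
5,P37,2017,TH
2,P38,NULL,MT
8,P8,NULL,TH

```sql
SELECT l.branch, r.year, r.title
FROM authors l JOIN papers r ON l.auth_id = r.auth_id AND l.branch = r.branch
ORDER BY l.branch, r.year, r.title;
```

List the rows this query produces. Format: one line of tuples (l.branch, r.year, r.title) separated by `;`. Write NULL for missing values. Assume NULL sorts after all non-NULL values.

INNER JOIN keeps only pairs where the ON condition holds.
Matching on l.auth_id = r.auth_id AND l.branch = r.branch. A NULL in a compared column never satisfies the condition.
- l (auth_id=NULL, branch=HP) has no partner → excluded.
- l (auth_id=3, branch=HP) has no partner → excluded.
- l (auth_id=2, branch=TH) has no partner → excluded.
- l (auth_id=2, branch=MT) pairs with 1 row(s) of r.
- l (auth_id=2, branch=HP) has no partner → excluded.
- l (auth_id=4, branch=MT) has no partner → excluded.
- l (auth_id=7, branch=KW) has no partner → excluded.
- l (auth_id=2, branch=MT) pairs with 1 row(s) of r.
After projecting and ordering:
l.branch | r.year | r.title
MT | NULL | P38
MT | NULL | P38

(MT, NULL, P38); (MT, NULL, P38)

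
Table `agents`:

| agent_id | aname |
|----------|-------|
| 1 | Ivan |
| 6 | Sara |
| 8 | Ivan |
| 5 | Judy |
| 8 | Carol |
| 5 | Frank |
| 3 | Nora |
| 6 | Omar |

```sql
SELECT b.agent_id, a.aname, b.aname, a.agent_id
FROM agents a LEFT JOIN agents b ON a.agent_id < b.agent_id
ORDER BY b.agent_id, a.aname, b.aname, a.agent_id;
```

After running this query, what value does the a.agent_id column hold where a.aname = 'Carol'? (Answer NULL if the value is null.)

LEFT JOIN keeps every row from `agents a`; unmatched rows get NULL for `agents b`'s columns.
Matching on a.agent_id < b.agent_id.
- a row (agent_id=1): matches 7 b row(s) → 7 output row(s).
- a row (agent_id=6): matches 2 b row(s) → 2 output row(s).
- a row (agent_id=8): no match → kept, b columns NULL.
- a row (agent_id=5): matches 4 b row(s) → 4 output row(s).
- a row (agent_id=8): no match → kept, b columns NULL.
- a row (agent_id=5): matches 4 b row(s) → 4 output row(s).
- a row (agent_id=3): matches 6 b row(s) → 6 output row(s).
- a row (agent_id=6): matches 2 b row(s) → 2 output row(s).

8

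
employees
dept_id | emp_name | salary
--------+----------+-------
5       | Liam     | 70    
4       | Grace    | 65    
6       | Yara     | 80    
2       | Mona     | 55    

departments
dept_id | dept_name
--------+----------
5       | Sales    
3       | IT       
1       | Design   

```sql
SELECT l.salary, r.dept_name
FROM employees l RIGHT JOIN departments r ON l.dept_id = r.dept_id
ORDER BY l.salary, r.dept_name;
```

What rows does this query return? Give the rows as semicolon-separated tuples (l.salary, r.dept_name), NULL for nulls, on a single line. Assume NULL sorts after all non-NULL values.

(70, Sales); (NULL, Design); (NULL, IT)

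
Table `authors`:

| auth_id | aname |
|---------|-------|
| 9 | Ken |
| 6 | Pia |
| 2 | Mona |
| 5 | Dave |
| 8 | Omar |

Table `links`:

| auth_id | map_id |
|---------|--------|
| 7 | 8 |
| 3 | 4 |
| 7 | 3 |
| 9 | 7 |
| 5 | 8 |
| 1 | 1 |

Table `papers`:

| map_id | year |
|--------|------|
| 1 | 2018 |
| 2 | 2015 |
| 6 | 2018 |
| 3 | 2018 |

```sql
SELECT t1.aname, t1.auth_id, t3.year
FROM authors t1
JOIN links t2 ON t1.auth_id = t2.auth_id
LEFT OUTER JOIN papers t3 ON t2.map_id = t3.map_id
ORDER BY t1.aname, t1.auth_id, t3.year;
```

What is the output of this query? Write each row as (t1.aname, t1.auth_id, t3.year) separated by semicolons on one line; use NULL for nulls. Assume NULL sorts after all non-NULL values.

Evaluate left to right. First `authors t1 INNER JOIN links t2` on auth_id: 2 row(s).
Then LEFT JOIN `papers t3` on map_id: each of those 2 rows is kept; rows whose t2.map_id has no match in t3 get NULL for t3's columns.

(Dave, 5, NULL); (Ken, 9, NULL)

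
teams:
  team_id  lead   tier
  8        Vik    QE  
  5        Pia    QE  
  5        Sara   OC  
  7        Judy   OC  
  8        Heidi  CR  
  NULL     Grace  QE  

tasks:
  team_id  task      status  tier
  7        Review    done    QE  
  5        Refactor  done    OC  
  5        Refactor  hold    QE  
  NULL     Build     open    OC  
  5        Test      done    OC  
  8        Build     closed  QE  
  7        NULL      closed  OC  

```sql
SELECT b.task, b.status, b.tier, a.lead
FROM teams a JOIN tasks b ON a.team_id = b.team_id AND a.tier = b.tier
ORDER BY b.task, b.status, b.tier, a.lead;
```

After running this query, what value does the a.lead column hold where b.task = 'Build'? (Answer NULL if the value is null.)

INNER JOIN keeps only pairs where the ON condition holds.
Matching on a.team_id = b.team_id AND a.tier = b.tier. A NULL in a compared column never satisfies the condition.
Matched pairs: 5.

Vik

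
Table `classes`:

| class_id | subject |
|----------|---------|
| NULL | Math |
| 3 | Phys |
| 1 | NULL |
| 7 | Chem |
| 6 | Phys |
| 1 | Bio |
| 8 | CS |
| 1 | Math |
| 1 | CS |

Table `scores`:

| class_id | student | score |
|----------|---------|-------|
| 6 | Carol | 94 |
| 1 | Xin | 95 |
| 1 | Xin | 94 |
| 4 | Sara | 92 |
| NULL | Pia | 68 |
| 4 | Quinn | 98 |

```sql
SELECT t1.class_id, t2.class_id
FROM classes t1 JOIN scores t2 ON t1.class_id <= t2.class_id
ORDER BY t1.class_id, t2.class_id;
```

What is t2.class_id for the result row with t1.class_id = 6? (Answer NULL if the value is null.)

6

INNER JOIN keeps only pairs where the ON condition holds.
Matching on t1.class_id <= t2.class_id. A NULL in a compared column never satisfies the condition.
- t1 row (class_id=NULL): no match → dropped.
- t1 row (class_id=3): matches 3 t2 row(s) → 3 output row(s).
- t1 row (class_id=1): matches 5 t2 row(s) → 5 output row(s).
- t1 row (class_id=7): no match → dropped.
- t1 row (class_id=6): matches 1 t2 row(s) → 1 output row(s).
- t1 row (class_id=1): matches 5 t2 row(s) → 5 output row(s).
- t1 row (class_id=8): no match → dropped.
- t1 row (class_id=1): matches 5 t2 row(s) → 5 output row(s).
- t1 row (class_id=1): matches 5 t2 row(s) → 5 output row(s).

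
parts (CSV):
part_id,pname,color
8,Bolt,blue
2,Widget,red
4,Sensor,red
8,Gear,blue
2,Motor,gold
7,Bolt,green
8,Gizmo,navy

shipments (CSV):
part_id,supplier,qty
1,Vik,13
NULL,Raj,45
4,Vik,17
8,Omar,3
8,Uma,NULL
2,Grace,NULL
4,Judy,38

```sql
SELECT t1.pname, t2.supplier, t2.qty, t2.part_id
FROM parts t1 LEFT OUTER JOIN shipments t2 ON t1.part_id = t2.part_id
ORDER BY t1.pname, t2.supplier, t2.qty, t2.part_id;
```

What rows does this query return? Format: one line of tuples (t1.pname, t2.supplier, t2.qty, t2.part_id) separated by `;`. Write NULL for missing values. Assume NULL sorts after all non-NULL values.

LEFT JOIN keeps every row from `parts`; unmatched rows get NULL for `shipments`'s columns.
Matching on t1.part_id = t2.part_id. A NULL in a compared column never satisfies the condition.
Matched pairs: 10; unmatched t1 rows kept: 1.

(Bolt, Omar, 3, 8); (Bolt, Uma, NULL, 8); (Bolt, NULL, NULL, NULL); (Gear, Omar, 3, 8); (Gear, Uma, NULL, 8); (Gizmo, Omar, 3, 8); (Gizmo, Uma, NULL, 8); (Motor, Grace, NULL, 2); (Sensor, Judy, 38, 4); (Sensor, Vik, 17, 4); (Widget, Grace, NULL, 2)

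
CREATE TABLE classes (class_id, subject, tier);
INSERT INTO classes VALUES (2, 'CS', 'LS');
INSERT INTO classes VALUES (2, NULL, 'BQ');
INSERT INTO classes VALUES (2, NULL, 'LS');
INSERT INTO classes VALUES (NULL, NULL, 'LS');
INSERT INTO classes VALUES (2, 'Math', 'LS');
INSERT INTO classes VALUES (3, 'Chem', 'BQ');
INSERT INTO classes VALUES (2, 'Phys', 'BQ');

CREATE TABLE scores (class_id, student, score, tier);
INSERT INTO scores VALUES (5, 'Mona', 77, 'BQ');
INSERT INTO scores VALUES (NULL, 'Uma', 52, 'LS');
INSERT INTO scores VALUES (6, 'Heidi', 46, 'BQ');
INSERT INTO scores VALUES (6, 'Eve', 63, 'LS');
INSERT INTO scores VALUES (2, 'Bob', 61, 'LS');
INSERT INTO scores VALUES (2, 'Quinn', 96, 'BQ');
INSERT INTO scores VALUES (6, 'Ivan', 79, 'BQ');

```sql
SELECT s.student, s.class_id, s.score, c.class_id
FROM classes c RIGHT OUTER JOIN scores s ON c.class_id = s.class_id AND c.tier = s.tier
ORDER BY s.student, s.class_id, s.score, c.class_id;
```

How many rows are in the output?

10

RIGHT JOIN keeps every row from `scores`; unmatched rows get NULL for `classes`'s columns.
Matching on c.class_id = s.class_id AND c.tier = s.tier. A NULL in a compared column never satisfies the condition.
- c (class_id=2, tier=LS) pairs with 1 row(s) of s.
- c (class_id=2, tier=BQ) pairs with 1 row(s) of s.
- c (class_id=2, tier=LS) pairs with 1 row(s) of s.
- c (class_id=NULL, tier=LS) has no partner in s.
- c (class_id=2, tier=LS) pairs with 1 row(s) of s.
- c (class_id=3, tier=BQ) has no partner in s.
- c (class_id=2, tier=BQ) pairs with 1 row(s) of s.
- plus 5 unmatched s row(s), each kept with NULL c columns.
Total: 5 matched + 5 padded = 10 rows.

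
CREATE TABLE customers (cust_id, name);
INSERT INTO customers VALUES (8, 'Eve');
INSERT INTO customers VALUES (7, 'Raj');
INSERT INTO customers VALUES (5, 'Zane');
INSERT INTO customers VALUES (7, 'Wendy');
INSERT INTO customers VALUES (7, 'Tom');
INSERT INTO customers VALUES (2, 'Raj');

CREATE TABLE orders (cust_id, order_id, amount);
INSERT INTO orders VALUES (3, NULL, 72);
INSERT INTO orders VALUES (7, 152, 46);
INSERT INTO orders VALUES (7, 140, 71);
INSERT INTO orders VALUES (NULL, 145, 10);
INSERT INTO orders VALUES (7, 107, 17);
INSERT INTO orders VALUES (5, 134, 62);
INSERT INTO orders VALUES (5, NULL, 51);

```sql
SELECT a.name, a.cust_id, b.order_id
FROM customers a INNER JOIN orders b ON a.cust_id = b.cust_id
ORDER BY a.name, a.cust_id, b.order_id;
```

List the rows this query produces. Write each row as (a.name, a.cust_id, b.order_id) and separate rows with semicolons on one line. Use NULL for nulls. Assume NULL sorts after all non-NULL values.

INNER JOIN keeps only pairs where the ON condition holds.
Matching on a.cust_id = b.cust_id. A NULL in a compared column never satisfies the condition.
- cust_id=8: no matching b row, dropped.
- cust_id=7: 3 matching b row(s), so 3 row(s) emitted.
- cust_id=5: 2 matching b row(s), so 2 row(s) emitted.
- cust_id=7: 3 matching b row(s), so 3 row(s) emitted.
- cust_id=7: 3 matching b row(s), so 3 row(s) emitted.
- cust_id=2: no matching b row, dropped.

(Raj, 7, 107); (Raj, 7, 140); (Raj, 7, 152); (Tom, 7, 107); (Tom, 7, 140); (Tom, 7, 152); (Wendy, 7, 107); (Wendy, 7, 140); (Wendy, 7, 152); (Zane, 5, 134); (Zane, 5, NULL)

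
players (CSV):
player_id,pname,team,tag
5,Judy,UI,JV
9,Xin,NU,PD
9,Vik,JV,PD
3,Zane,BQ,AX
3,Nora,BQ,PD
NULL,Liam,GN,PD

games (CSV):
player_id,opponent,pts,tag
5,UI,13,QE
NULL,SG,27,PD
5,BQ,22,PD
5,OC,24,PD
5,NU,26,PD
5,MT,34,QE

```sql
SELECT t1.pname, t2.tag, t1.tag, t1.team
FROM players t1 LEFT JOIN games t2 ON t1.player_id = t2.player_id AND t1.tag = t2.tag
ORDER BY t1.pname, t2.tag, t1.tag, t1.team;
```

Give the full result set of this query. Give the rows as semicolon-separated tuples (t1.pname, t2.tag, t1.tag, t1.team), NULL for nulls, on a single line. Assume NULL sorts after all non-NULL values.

(Judy, NULL, JV, UI); (Liam, NULL, PD, GN); (Nora, NULL, PD, BQ); (Vik, NULL, PD, JV); (Xin, NULL, PD, NU); (Zane, NULL, AX, BQ)

LEFT JOIN keeps every row from `players`; unmatched rows get NULL for `games`'s columns.
Matching on t1.player_id = t2.player_id AND t1.tag = t2.tag. A NULL in a compared column never satisfies the condition.
Matched pairs: 0; unmatched t1 rows kept: 6.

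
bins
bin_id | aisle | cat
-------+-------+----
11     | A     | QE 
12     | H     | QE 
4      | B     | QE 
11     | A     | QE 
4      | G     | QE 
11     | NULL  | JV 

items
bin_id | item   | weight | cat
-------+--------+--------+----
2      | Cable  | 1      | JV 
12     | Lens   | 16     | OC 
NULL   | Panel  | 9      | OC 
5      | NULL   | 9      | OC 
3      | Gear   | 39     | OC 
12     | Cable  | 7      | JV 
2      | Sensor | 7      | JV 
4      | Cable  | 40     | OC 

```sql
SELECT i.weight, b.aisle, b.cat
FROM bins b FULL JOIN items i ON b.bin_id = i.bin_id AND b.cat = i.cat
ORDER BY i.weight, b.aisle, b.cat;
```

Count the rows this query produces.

FULL OUTER JOIN keeps every row from both sides; unmatched rows get NULL for the other side's columns.
Matching on b.bin_id = i.bin_id AND b.cat = i.cat. A NULL in a compared column never satisfies the condition.
- b[0] bin_id=11, cat=QE → no match; kept with NULLs on the i side.
- b[1] bin_id=12, cat=QE → no match; kept with NULLs on the i side.
- b[2] bin_id=4, cat=QE → no match; kept with NULLs on the i side.
- b[3] bin_id=11, cat=QE → no match; kept with NULLs on the i side.
- b[4] bin_id=4, cat=QE → no match; kept with NULLs on the i side.
- b[5] bin_id=11, cat=JV → no match; kept with NULLs on the i side.
- 8 row(s) from i found no b partner → padded with NULL.
Total: 0 matched + 14 padded = 14 rows.

14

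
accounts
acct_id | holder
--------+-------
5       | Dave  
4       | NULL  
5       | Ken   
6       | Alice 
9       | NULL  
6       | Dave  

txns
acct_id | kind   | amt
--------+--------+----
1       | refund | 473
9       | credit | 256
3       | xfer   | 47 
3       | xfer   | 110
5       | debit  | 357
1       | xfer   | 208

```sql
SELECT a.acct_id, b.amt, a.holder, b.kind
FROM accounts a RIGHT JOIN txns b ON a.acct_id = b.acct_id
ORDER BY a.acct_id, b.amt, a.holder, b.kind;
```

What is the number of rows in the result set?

RIGHT JOIN keeps every row from `txns`; unmatched rows get NULL for `accounts`'s columns.
Matching on a.acct_id = b.acct_id.
Matched pairs: 3; unmatched b rows kept: 4.
Total: 3 matched + 4 padded = 7 rows.

7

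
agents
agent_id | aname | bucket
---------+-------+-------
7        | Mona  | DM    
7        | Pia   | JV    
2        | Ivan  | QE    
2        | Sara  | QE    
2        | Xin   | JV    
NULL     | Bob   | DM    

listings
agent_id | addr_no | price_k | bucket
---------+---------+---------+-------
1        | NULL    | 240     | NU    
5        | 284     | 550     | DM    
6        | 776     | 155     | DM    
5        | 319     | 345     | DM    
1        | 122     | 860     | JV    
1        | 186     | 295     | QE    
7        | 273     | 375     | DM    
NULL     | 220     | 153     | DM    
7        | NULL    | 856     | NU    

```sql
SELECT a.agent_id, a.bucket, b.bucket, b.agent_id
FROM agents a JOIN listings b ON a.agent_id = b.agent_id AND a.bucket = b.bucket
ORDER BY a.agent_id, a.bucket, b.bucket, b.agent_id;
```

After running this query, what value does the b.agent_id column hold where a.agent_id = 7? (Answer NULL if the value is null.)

INNER JOIN keeps only pairs where the ON condition holds.
Matching on a.agent_id = b.agent_id AND a.bucket = b.bucket. A NULL in a compared column never satisfies the condition.
- a row (agent_id=7, bucket=DM): matches 1 b row(s) → 1 output row(s).
- a row (agent_id=7, bucket=JV): no match → dropped.
- a row (agent_id=2, bucket=QE): no match → dropped.
- a row (agent_id=2, bucket=QE): no match → dropped.
- a row (agent_id=2, bucket=JV): no match → dropped.
- a row (agent_id=NULL, bucket=DM): no match → dropped.

7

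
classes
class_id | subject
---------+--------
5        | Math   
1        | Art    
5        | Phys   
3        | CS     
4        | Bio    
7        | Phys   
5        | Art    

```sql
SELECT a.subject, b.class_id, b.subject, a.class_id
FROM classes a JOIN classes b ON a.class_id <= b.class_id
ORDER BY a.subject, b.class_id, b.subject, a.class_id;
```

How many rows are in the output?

INNER JOIN keeps only pairs where the ON condition holds.
Matching on a.class_id <= b.class_id.
- class_id=5: 4 matching b row(s), so 4 row(s) emitted.
- class_id=1: 7 matching b row(s), so 7 row(s) emitted.
- class_id=5: 4 matching b row(s), so 4 row(s) emitted.
- class_id=3: 6 matching b row(s), so 6 row(s) emitted.
- class_id=4: 5 matching b row(s), so 5 row(s) emitted.
- class_id=7: 1 matching b row(s), so 1 row(s) emitted.
- class_id=5: 4 matching b row(s), so 4 row(s) emitted.
Total: 31 rows.

31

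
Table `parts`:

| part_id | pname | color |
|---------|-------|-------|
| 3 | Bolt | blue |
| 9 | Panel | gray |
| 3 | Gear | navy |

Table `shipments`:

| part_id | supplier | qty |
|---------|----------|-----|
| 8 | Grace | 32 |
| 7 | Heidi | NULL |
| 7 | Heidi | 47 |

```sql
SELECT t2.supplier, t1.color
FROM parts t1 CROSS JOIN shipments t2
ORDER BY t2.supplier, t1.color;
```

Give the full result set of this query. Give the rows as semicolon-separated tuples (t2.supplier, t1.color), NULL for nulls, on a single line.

(Grace, blue); (Grace, gray); (Grace, navy); (Heidi, blue); (Heidi, blue); (Heidi, gray); (Heidi, gray); (Heidi, navy); (Heidi, navy)

CROSS JOIN pairs every row of `parts` with every row of `shipments`: 3 × 3 = 9 rows.
After projecting and ordering:
t2.supplier | t1.color
Grace | blue
Grace | gray
Grace | navy
Heidi | blue
Heidi | blue
Heidi | gray
Heidi | gray
Heidi | navy
Heidi | navy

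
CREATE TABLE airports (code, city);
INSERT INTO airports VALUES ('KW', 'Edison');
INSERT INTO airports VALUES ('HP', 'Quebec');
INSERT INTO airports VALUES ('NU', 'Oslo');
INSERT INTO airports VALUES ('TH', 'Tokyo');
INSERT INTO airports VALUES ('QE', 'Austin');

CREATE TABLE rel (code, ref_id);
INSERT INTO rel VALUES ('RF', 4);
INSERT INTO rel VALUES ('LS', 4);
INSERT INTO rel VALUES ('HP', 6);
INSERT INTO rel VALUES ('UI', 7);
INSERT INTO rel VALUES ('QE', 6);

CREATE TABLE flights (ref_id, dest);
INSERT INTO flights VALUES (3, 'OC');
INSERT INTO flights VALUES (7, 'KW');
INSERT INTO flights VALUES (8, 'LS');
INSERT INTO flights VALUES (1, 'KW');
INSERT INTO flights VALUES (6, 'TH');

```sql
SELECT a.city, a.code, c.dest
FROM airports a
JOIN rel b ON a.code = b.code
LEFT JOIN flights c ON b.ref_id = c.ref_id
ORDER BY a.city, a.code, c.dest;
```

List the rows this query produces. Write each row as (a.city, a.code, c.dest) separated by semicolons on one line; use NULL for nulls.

Evaluate left to right. First `airports a INNER JOIN rel b` on code: 2 row(s).
Then LEFT JOIN `flights c` on ref_id: each of those 2 rows is kept; rows whose b.ref_id has no match in c get NULL for c's columns.

(Austin, QE, TH); (Quebec, HP, TH)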